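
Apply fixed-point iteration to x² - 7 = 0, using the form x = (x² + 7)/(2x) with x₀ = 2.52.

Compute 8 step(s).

Equation: x² - 7 = 0
Fixed-point form: x = (x² + 7)/(2x)
x₀ = 2.52

x_1 = g(2.520000) = 2.648889
x_2 = g(2.648889) = 2.645753
x_3 = g(2.645753) = 2.645751
x_4 = g(2.645751) = 2.645751
x_5 = g(2.645751) = 2.645751
x_6 = g(2.645751) = 2.645751
x_7 = g(2.645751) = 2.645751
x_8 = g(2.645751) = 2.645751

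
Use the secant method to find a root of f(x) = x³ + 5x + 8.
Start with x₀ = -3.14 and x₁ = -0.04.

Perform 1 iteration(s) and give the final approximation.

f(x) = x³ + 5x + 8
x₀ = -3.14, x₁ = -0.04

Secant formula: x_{n+1} = x_n - f(x_n)(x_n - x_{n-1})/(f(x_n) - f(x_{n-1}))

Iteration 1:
  f(-3.140000) = -38.659144
  f(-0.040000) = 7.799936
  x_2 = -0.040000 - 7.799936×(-0.040000 - (-3.140000))/(7.799936 - (-38.659144))
       = -0.560454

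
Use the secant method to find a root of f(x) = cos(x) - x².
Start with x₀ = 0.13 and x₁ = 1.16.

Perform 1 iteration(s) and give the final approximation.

f(x) = cos(x) - x²
x₀ = 0.13, x₁ = 1.16

Secant formula: x_{n+1} = x_n - f(x_n)(x_n - x_{n-1})/(f(x_n) - f(x_{n-1}))

Iteration 1:
  f(0.130000) = 0.974662
  f(1.160000) = -0.946260
  x_2 = 1.160000 - (-0.946260)×(1.160000 - 0.130000)/(-0.946260 - 0.974662)
       = 0.652614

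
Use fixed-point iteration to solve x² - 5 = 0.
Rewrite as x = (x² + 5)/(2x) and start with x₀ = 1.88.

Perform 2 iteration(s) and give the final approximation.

Equation: x² - 5 = 0
Fixed-point form: x = (x² + 5)/(2x)
x₀ = 1.88

x_1 = g(1.880000) = 2.269787
x_2 = g(2.269787) = 2.236318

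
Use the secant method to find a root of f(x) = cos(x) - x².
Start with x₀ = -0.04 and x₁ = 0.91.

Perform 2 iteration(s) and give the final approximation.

f(x) = cos(x) - x²
x₀ = -0.04, x₁ = 0.91

Secant formula: x_{n+1} = x_n - f(x_n)(x_n - x_{n-1})/(f(x_n) - f(x_{n-1}))

Iteration 1:
  f(-0.040000) = 0.997600
  f(0.910000) = -0.214354
  x_2 = 0.910000 - (-0.214354)×(0.910000 - (-0.040000))/(-0.214354 - 0.997600)
       = 0.741977
Iteration 2:
  f(0.910000) = -0.214354
  f(0.741977) = 0.186605
  x_3 = 0.741977 - 0.186605×(0.741977 - 0.910000)/(0.186605 - (-0.214354))
       = 0.820174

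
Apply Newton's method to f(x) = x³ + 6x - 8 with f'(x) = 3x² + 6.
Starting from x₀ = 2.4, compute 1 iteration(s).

f(x) = x³ + 6x - 8
f'(x) = 3x² + 6
x₀ = 2.4

Newton-Raphson formula: x_{n+1} = x_n - f(x_n)/f'(x_n)

Iteration 1:
  f(2.400000) = 20.224000
  f'(2.400000) = 23.280000
  x_1 = 2.400000 - 20.224000/23.280000 = 1.531271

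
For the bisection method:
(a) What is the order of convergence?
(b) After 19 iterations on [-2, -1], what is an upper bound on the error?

(a) Bisection has linear (order 1) convergence; the error is halved each step.

(b) Error bound = (b-a)/2^n = (-1 - (-2))/2^{19}
    = 1/2^{19}

(a) 1 (linear); (b) error ≤ 1.91e-06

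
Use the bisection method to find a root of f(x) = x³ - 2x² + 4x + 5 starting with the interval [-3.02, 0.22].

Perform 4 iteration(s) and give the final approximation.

f(x) = x³ - 2x² + 4x + 5
Initial interval: [-3.02, 0.22]

Iteration 1:
  c_1 = (-3.020000 + 0.220000)/2 = -1.400000
  f(c_1) = f(-1.400000) = -7.264000
  f(a) × f(c) ≥ 0, new interval: [-1.400000, 0.220000]
Iteration 2:
  c_2 = (-1.400000 + 0.220000)/2 = -0.590000
  f(c_2) = f(-0.590000) = 1.738421
  f(a) × f(c) < 0, new interval: [-1.400000, -0.590000]
Iteration 3:
  c_3 = (-1.400000 + (-0.590000))/2 = -0.995000
  f(c_3) = f(-0.995000) = -1.945125
  f(a) × f(c) ≥ 0, new interval: [-0.995000, -0.590000]
Iteration 4:
  c_4 = (-0.995000 + (-0.590000))/2 = -0.792500
  f(c_4) = f(-0.792500) = 0.076153
  f(a) × f(c) < 0, new interval: [-0.995000, -0.792500]

After 4 iteration(s), the approximation is c_4 = -0.792500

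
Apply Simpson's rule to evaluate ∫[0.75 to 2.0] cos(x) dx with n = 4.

f(x) = cos(x)
a = 0.75, b = 2.0, n = 4
h = (b - a)/n = 0.312500

Simpson's rule: (h/3)[f(x₀) + 4f(x₁) + 2f(x₂) + ... + f(xₙ)]

x_0 = 0.7500, f(x_0) = 0.731689, coefficient = 1
x_1 = 1.0625, f(x_1) = 0.486690, coefficient = 4
x_2 = 1.3750, f(x_2) = 0.194548, coefficient = 2
x_3 = 1.6875, f(x_3) = -0.116439, coefficient = 4
x_4 = 2.0000, f(x_4) = -0.416147, coefficient = 1

I ≈ (0.312500/3) × 2.185640 = 0.227671
Exact value: 0.227659
Error: 0.000012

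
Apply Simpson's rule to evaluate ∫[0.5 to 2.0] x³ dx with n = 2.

f(x) = x³
a = 0.5, b = 2.0, n = 2
h = (b - a)/n = 0.750000

Simpson's rule: (h/3)[f(x₀) + 4f(x₁) + 2f(x₂) + ... + f(xₙ)]

x_0 = 0.5000, f(x_0) = 0.125000, coefficient = 1
x_1 = 1.2500, f(x_1) = 1.953125, coefficient = 4
x_2 = 2.0000, f(x_2) = 8.000000, coefficient = 1

I ≈ (0.750000/3) × 15.937500 = 3.984375
Exact value: 3.984375
Error: 0.000000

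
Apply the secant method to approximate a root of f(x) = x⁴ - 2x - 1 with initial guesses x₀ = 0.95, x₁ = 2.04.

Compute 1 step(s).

f(x) = x⁴ - 2x - 1
x₀ = 0.95, x₁ = 2.04

Secant formula: x_{n+1} = x_n - f(x_n)(x_n - x_{n-1})/(f(x_n) - f(x_{n-1}))

Iteration 1:
  f(0.950000) = -2.085494
  f(2.040000) = 12.238915
  x_2 = 2.040000 - 12.238915×(2.040000 - 0.950000)/(12.238915 - (-2.085494))
       = 1.108693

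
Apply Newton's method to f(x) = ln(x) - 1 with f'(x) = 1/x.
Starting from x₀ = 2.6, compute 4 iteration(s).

f(x) = ln(x) - 1
f'(x) = 1/x
x₀ = 2.6

Newton-Raphson formula: x_{n+1} = x_n - f(x_n)/f'(x_n)

Iteration 1:
  f(2.600000) = -0.044489
  f'(2.600000) = 0.384615
  x_1 = 2.600000 - (-0.044489)/0.384615 = 2.715670
Iteration 2:
  f(2.715670) = -0.000961
  f'(2.715670) = 0.368233
  x_2 = 2.715670 - (-0.000961)/0.368233 = 2.718281
Iteration 3:
  f(2.718281) = 0.000000
  f'(2.718281) = 0.367880
  x_3 = 2.718281 - 0.000000/0.367880 = 2.718282
Iteration 4:
  f(2.718282) = 0.000000
  f'(2.718282) = 0.367879
  x_4 = 2.718282 - 0.000000/0.367879 = 2.718282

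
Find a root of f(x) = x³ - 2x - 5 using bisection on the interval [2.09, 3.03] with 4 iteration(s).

f(x) = x³ - 2x - 5
Initial interval: [2.09, 3.03]

Iteration 1:
  c_1 = (2.090000 + 3.030000)/2 = 2.560000
  f(c_1) = f(2.560000) = 6.657216
  f(a) × f(c) < 0, new interval: [2.090000, 2.560000]
Iteration 2:
  c_2 = (2.090000 + 2.560000)/2 = 2.325000
  f(c_2) = f(2.325000) = 2.918078
  f(a) × f(c) < 0, new interval: [2.090000, 2.325000]
Iteration 3:
  c_3 = (2.090000 + 2.325000)/2 = 2.207500
  f(c_3) = f(2.207500) = 1.342272
  f(a) × f(c) < 0, new interval: [2.090000, 2.207500]
Iteration 4:
  c_4 = (2.090000 + 2.207500)/2 = 2.148750
  f(c_4) = f(2.148750) = 0.623551
  f(a) × f(c) < 0, new interval: [2.090000, 2.148750]

After 4 iteration(s), the approximation is c_4 = 2.148750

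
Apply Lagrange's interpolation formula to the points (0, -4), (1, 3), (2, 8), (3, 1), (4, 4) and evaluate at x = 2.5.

Lagrange interpolation formula:
P(x) = Σ yᵢ × Lᵢ(x)
where Lᵢ(x) = Π_{j≠i} (x - xⱼ)/(xᵢ - xⱼ)

L_0(2.5) = (2.5 - 1)/(0 - 1) × (2.5 - 2)/(0 - 2) × (2.5 - 3)/(0 - 3) × (2.5 - 4)/(0 - 4) = 0.023438
L_1(2.5) = (2.5 - 0)/(1 - 0) × (2.5 - 2)/(1 - 2) × (2.5 - 3)/(1 - 3) × (2.5 - 4)/(1 - 4) = -0.156250
L_2(2.5) = (2.5 - 0)/(2 - 0) × (2.5 - 1)/(2 - 1) × (2.5 - 3)/(2 - 3) × (2.5 - 4)/(2 - 4) = 0.703125
L_3(2.5) = (2.5 - 0)/(3 - 0) × (2.5 - 1)/(3 - 1) × (2.5 - 2)/(3 - 2) × (2.5 - 4)/(3 - 4) = 0.468750
L_4(2.5) = (2.5 - 0)/(4 - 0) × (2.5 - 1)/(4 - 1) × (2.5 - 2)/(4 - 2) × (2.5 - 3)/(4 - 3) = -0.039062

P(2.5) = (-4)×L_0(2.5) + 3×L_1(2.5) + 8×L_2(2.5) + 1×L_3(2.5) + 4×L_4(2.5)
P(2.5) = 5.375000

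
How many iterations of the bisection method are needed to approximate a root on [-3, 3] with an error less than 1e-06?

We need (b-a)/2^n ≤ 1e-06
(3 - (-3))/2^n ≤ 1e-06
6/2^n ≤ 1e-06
2^n ≥ 6000000
n ≥ log₂(6000000) = 22.52
n ≥ 23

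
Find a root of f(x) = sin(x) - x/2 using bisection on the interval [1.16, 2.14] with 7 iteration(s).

f(x) = sin(x) - x/2
Initial interval: [1.16, 2.14]

Iteration 1:
  c_1 = (1.160000 + 2.140000)/2 = 1.650000
  f(c_1) = f(1.650000) = 0.171865
  f(a) × f(c) ≥ 0, new interval: [1.650000, 2.140000]
Iteration 2:
  c_2 = (1.650000 + 2.140000)/2 = 1.895000
  f(c_2) = f(1.895000) = 0.000405
  f(a) × f(c) ≥ 0, new interval: [1.895000, 2.140000]
Iteration 3:
  c_3 = (1.895000 + 2.140000)/2 = 2.017500
  f(c_3) = f(2.017500) = -0.106874
  f(a) × f(c) < 0, new interval: [1.895000, 2.017500]
Iteration 4:
  c_4 = (1.895000 + 2.017500)/2 = 1.956250
  f(c_4) = f(1.956250) = -0.051497
  f(a) × f(c) < 0, new interval: [1.895000, 1.956250]
Iteration 5:
  c_5 = (1.895000 + 1.956250)/2 = 1.925625
  f(c_5) = f(1.925625) = -0.025106
  f(a) × f(c) < 0, new interval: [1.895000, 1.925625]
Iteration 6:
  c_6 = (1.895000 + 1.925625)/2 = 1.910313
  f(c_6) = f(1.910313) = -0.012240
  f(a) × f(c) < 0, new interval: [1.895000, 1.910313]
Iteration 7:
  c_7 = (1.895000 + 1.910313)/2 = 1.902656
  f(c_7) = f(1.902656) = -0.005890
  f(a) × f(c) < 0, new interval: [1.895000, 1.902656]

After 7 iteration(s), the approximation is c_7 = 1.902656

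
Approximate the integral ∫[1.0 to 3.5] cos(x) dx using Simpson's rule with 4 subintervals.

f(x) = cos(x)
a = 1.0, b = 3.5, n = 4
h = (b - a)/n = 0.625000

Simpson's rule: (h/3)[f(x₀) + 4f(x₁) + 2f(x₂) + ... + f(xₙ)]

x_0 = 1.0000, f(x_0) = 0.540302, coefficient = 1
x_1 = 1.6250, f(x_1) = -0.054177, coefficient = 4
x_2 = 2.2500, f(x_2) = -0.628174, coefficient = 2
x_3 = 2.8750, f(x_3) = -0.964674, coefficient = 4
x_4 = 3.5000, f(x_4) = -0.936457, coefficient = 1

I ≈ (0.625000/3) × -5.727907 = -1.193314
Exact value: -1.192254
Error: 0.001060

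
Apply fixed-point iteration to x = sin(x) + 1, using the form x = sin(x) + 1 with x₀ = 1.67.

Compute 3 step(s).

Equation: x = sin(x) + 1
Fixed-point form: x = sin(x) + 1
x₀ = 1.67

x_1 = g(1.670000) = 1.995083
x_2 = g(1.995083) = 1.911332
x_3 = g(1.911332) = 1.942576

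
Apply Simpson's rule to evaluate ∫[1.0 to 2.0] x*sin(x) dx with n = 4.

f(x) = x*sin(x)
a = 1.0, b = 2.0, n = 4
h = (b - a)/n = 0.250000

Simpson's rule: (h/3)[f(x₀) + 4f(x₁) + 2f(x₂) + ... + f(xₙ)]

x_0 = 1.0000, f(x_0) = 0.841471, coefficient = 1
x_1 = 1.2500, f(x_1) = 1.186231, coefficient = 4
x_2 = 1.5000, f(x_2) = 1.496242, coefficient = 2
x_3 = 1.7500, f(x_3) = 1.721975, coefficient = 4
x_4 = 2.0000, f(x_4) = 1.818595, coefficient = 1

I ≈ (0.250000/3) × 17.285376 = 1.440448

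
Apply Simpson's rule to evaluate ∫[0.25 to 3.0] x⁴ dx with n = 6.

f(x) = x⁴
a = 0.25, b = 3.0, n = 6
h = (b - a)/n = 0.458333

Simpson's rule: (h/3)[f(x₀) + 4f(x₁) + 2f(x₂) + ... + f(xₙ)]

x_0 = 0.2500, f(x_0) = 0.003906, coefficient = 1
x_1 = 0.7083, f(x_1) = 0.251739, coefficient = 4
x_2 = 1.1667, f(x_2) = 1.852623, coefficient = 2
x_3 = 1.6250, f(x_3) = 6.972900, coefficient = 4
x_4 = 2.0833, f(x_4) = 18.838011, coefficient = 2
x_5 = 2.5417, f(x_5) = 41.732497, coefficient = 4
x_6 = 3.0000, f(x_6) = 81.000000, coefficient = 1

I ≈ (0.458333/3) × 318.213723 = 48.615985
Exact value: 48.599805
Error: 0.016181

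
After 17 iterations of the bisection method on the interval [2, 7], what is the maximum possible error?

Bisection error bound: |error| ≤ (b-a)/2^n
|error| ≤ (7 - 2)/2^17 = 5/2^17
|error| ≤ 0.0000381470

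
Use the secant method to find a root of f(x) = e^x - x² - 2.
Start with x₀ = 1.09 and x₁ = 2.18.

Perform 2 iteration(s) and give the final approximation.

f(x) = e^x - x² - 2
x₀ = 1.09, x₁ = 2.18

Secant formula: x_{n+1} = x_n - f(x_n)(x_n - x_{n-1})/(f(x_n) - f(x_{n-1}))

Iteration 1:
  f(1.090000) = -0.213826
  f(2.180000) = 2.093906
  x_2 = 2.180000 - 2.093906×(2.180000 - 1.090000)/(2.093906 - (-0.213826))
       = 1.190995
Iteration 2:
  f(2.180000) = 2.093906
  f(1.190995) = -0.128115
  x_3 = 1.190995 - (-0.128115)×(1.190995 - 2.180000)/(-0.128115 - 2.093906)
       = 1.248018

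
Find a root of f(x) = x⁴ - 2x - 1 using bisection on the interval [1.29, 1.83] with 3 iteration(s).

f(x) = x⁴ - 2x - 1
Initial interval: [1.29, 1.83]

Iteration 1:
  c_1 = (1.290000 + 1.830000)/2 = 1.560000
  f(c_1) = f(1.560000) = 1.802409
  f(a) × f(c) < 0, new interval: [1.290000, 1.560000]
Iteration 2:
  c_2 = (1.290000 + 1.560000)/2 = 1.425000
  f(c_2) = f(1.425000) = 0.273438
  f(a) × f(c) < 0, new interval: [1.290000, 1.425000]
Iteration 3:
  c_3 = (1.290000 + 1.425000)/2 = 1.357500
  f(c_3) = f(1.357500) = -0.319065
  f(a) × f(c) ≥ 0, new interval: [1.357500, 1.425000]

After 3 iteration(s), the approximation is c_3 = 1.357500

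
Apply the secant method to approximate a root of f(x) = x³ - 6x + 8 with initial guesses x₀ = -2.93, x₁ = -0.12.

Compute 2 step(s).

f(x) = x³ - 6x + 8
x₀ = -2.93, x₁ = -0.12

Secant formula: x_{n+1} = x_n - f(x_n)(x_n - x_{n-1})/(f(x_n) - f(x_{n-1}))

Iteration 1:
  f(-2.930000) = 0.426243
  f(-0.120000) = 8.718272
  x_2 = -0.120000 - 8.718272×(-0.120000 - (-2.930000))/(8.718272 - 0.426243)
       = -3.074445
Iteration 2:
  f(-0.120000) = 8.718272
  f(-3.074445) = -2.613638
  x_3 = -3.074445 - (-2.613638)×(-3.074445 - (-0.120000))/(-2.613638 - 8.718272)
       = -2.393020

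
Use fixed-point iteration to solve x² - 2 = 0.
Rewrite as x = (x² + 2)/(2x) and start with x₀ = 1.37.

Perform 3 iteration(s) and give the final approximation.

Equation: x² - 2 = 0
Fixed-point form: x = (x² + 2)/(2x)
x₀ = 1.37

x_1 = g(1.370000) = 1.414927
x_2 = g(1.414927) = 1.414214
x_3 = g(1.414214) = 1.414214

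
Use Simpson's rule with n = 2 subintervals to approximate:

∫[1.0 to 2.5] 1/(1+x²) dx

f(x) = 1/(1+x²)
a = 1.0, b = 2.5, n = 2
h = (b - a)/n = 0.750000

Simpson's rule: (h/3)[f(x₀) + 4f(x₁) + 2f(x₂) + ... + f(xₙ)]

x_0 = 1.0000, f(x_0) = 0.500000, coefficient = 1
x_1 = 1.7500, f(x_1) = 0.246154, coefficient = 4
x_2 = 2.5000, f(x_2) = 0.137931, coefficient = 1

I ≈ (0.750000/3) × 1.622546 = 0.405637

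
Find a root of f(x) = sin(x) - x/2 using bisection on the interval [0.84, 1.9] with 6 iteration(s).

f(x) = sin(x) - x/2
Initial interval: [0.84, 1.9]

Iteration 1:
  c_1 = (0.840000 + 1.900000)/2 = 1.370000
  f(c_1) = f(1.370000) = 0.294908
  f(a) × f(c) ≥ 0, new interval: [1.370000, 1.900000]
Iteration 2:
  c_2 = (1.370000 + 1.900000)/2 = 1.635000
  f(c_2) = f(1.635000) = 0.180440
  f(a) × f(c) ≥ 0, new interval: [1.635000, 1.900000]
Iteration 3:
  c_3 = (1.635000 + 1.900000)/2 = 1.767500
  f(c_3) = f(1.767500) = 0.096966
  f(a) × f(c) ≥ 0, new interval: [1.767500, 1.900000]
Iteration 4:
  c_4 = (1.767500 + 1.900000)/2 = 1.833750
  f(c_4) = f(1.833750) = 0.048751
  f(a) × f(c) ≥ 0, new interval: [1.833750, 1.900000]
Iteration 5:
  c_5 = (1.833750 + 1.900000)/2 = 1.866875
  f(c_5) = f(1.866875) = 0.023050
  f(a) × f(c) ≥ 0, new interval: [1.866875, 1.900000]
Iteration 6:
  c_6 = (1.866875 + 1.900000)/2 = 1.883437
  f(c_6) = f(1.883437) = 0.009806
  f(a) × f(c) ≥ 0, new interval: [1.883437, 1.900000]

After 6 iteration(s), the approximation is c_6 = 1.883437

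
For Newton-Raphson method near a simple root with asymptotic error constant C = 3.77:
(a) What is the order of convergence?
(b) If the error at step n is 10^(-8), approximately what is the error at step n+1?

(a) Newton-Raphson has quadratic (order 2) convergence near simple roots.
    This means |e_{n+1}| ≈ C|e_n|².

(b) With |e_n| = 10^(-8) and C = 3.77:
    |e_{n+1}| ≈ 3.77 × (10^(-8))² = 3.77 × 10^(-16)

(a) 2 (quadratic); (b) |e_{n+1}| ≈ 3.770e-16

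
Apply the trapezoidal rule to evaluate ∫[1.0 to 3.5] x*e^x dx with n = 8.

f(x) = x*e^x
a = 1.0, b = 3.5, n = 8
h = (b - a)/n = 0.312500

Trapezoidal rule: (h/2)[f(x₀) + 2f(x₁) + 2f(x₂) + ... + f(xₙ)]

x_0 = 1.0000, f(x_0) = 2.718282, coefficient = 1
x_1 = 1.3125, f(x_1) = 4.876529, coefficient = 2
x_2 = 1.6250, f(x_2) = 8.252431, coefficient = 2
x_3 = 1.9375, f(x_3) = 13.448916, coefficient = 2
x_4 = 2.2500, f(x_4) = 21.347406, coefficient = 2
x_5 = 2.5625, f(x_5) = 33.231006, coefficient = 2
x_6 = 2.8750, f(x_6) = 50.960594, coefficient = 2
x_7 = 3.1875, f(x_7) = 77.226056, coefficient = 2
x_8 = 3.5000, f(x_8) = 115.904082, coefficient = 1

I ≈ (0.312500/2) × 537.308238 = 83.954412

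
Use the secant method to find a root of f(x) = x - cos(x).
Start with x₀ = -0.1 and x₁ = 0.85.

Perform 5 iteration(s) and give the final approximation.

f(x) = x - cos(x)
x₀ = -0.1, x₁ = 0.85

Secant formula: x_{n+1} = x_n - f(x_n)(x_n - x_{n-1})/(f(x_n) - f(x_{n-1}))

Iteration 1:
  f(-0.100000) = -1.095004
  f(0.850000) = 0.190017
  x_2 = 0.850000 - 0.190017×(0.850000 - (-0.100000))/(0.190017 - (-1.095004))
       = 0.709523
Iteration 2:
  f(0.850000) = 0.190017
  f(0.709523) = -0.049150
  x_3 = 0.709523 - (-0.049150)×(0.709523 - 0.850000)/(-0.049150 - 0.190017)
       = 0.738392
Iteration 3:
  f(0.709523) = -0.049150
  f(0.738392) = -0.001161
  x_4 = 0.738392 - (-0.001161)×(0.738392 - 0.709523)/(-0.001161 - (-0.049150))
       = 0.739090
Iteration 4:
  f(0.738392) = -0.001161
  f(0.739090) = 0.000008
  x_5 = 0.739090 - 0.000008×(0.739090 - 0.738392)/(0.000008 - (-0.001161))
       = 0.739085
Iteration 5:
  f(0.739090) = 0.000008
  f(0.739085) = 0.000000
  x_6 = 0.739085 - 0.000000×(0.739085 - 0.739090)/(0.000000 - 0.000008)
       = 0.739085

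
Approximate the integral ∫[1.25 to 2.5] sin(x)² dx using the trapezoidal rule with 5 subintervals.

f(x) = sin(x)²
a = 1.25, b = 2.5, n = 5
h = (b - a)/n = 0.250000

Trapezoidal rule: (h/2)[f(x₀) + 2f(x₁) + 2f(x₂) + ... + f(xₙ)]

x_0 = 1.2500, f(x_0) = 0.900572, coefficient = 1
x_1 = 1.5000, f(x_1) = 0.994996, coefficient = 2
x_2 = 1.7500, f(x_2) = 0.968228, coefficient = 2
x_3 = 2.0000, f(x_3) = 0.826822, coefficient = 2
x_4 = 2.2500, f(x_4) = 0.605398, coefficient = 2
x_5 = 2.5000, f(x_5) = 0.358169, coefficient = 1

I ≈ (0.250000/2) × 8.049629 = 1.006204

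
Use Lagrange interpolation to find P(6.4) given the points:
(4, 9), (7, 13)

Lagrange interpolation formula:
P(x) = Σ yᵢ × Lᵢ(x)
where Lᵢ(x) = Π_{j≠i} (x - xⱼ)/(xᵢ - xⱼ)

L_0(6.4) = (6.4 - 7)/(4 - 7) = 0.200000
L_1(6.4) = (6.4 - 4)/(7 - 4) = 0.800000

P(6.4) = 9×L_0(6.4) + 13×L_1(6.4)
P(6.4) = 12.200000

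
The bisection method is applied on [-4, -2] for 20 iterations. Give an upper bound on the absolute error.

Bisection error bound: |error| ≤ (b-a)/2^n
|error| ≤ (-2 - (-4))/2^20 = 2/2^20
|error| ≤ 0.0000019073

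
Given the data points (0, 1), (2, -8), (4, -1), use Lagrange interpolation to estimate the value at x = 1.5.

Lagrange interpolation formula:
P(x) = Σ yᵢ × Lᵢ(x)
where Lᵢ(x) = Π_{j≠i} (x - xⱼ)/(xᵢ - xⱼ)

L_0(1.5) = (1.5 - 2)/(0 - 2) × (1.5 - 4)/(0 - 4) = 0.156250
L_1(1.5) = (1.5 - 0)/(2 - 0) × (1.5 - 4)/(2 - 4) = 0.937500
L_2(1.5) = (1.5 - 0)/(4 - 0) × (1.5 - 2)/(4 - 2) = -0.093750

P(1.5) = 1×L_0(1.5) + (-8)×L_1(1.5) + (-1)×L_2(1.5)
P(1.5) = -7.250000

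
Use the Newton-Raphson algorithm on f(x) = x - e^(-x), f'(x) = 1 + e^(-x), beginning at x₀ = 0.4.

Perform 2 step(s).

f(x) = x - e^(-x)
f'(x) = 1 + e^(-x)
x₀ = 0.4

Newton-Raphson formula: x_{n+1} = x_n - f(x_n)/f'(x_n)

Iteration 1:
  f(0.400000) = -0.270320
  f'(0.400000) = 1.670320
  x_1 = 0.400000 - (-0.270320)/1.670320 = 0.561837
Iteration 2:
  f(0.561837) = -0.008323
  f'(0.561837) = 1.570161
  x_2 = 0.561837 - (-0.008323)/1.570161 = 0.567138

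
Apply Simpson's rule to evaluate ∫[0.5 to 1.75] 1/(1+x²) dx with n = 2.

f(x) = 1/(1+x²)
a = 0.5, b = 1.75, n = 2
h = (b - a)/n = 0.625000

Simpson's rule: (h/3)[f(x₀) + 4f(x₁) + 2f(x₂) + ... + f(xₙ)]

x_0 = 0.5000, f(x_0) = 0.800000, coefficient = 1
x_1 = 1.1250, f(x_1) = 0.441379, coefficient = 4
x_2 = 1.7500, f(x_2) = 0.246154, coefficient = 1

I ≈ (0.625000/3) × 2.811671 = 0.585765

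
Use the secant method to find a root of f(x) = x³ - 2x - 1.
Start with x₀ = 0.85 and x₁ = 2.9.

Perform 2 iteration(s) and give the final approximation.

f(x) = x³ - 2x - 1
x₀ = 0.85, x₁ = 2.9

Secant formula: x_{n+1} = x_n - f(x_n)(x_n - x_{n-1})/(f(x_n) - f(x_{n-1}))

Iteration 1:
  f(0.850000) = -2.085875
  f(2.900000) = 17.589000
  x_2 = 2.900000 - 17.589000×(2.900000 - 0.850000)/(17.589000 - (-2.085875))
       = 1.067335
Iteration 2:
  f(2.900000) = 17.589000
  f(1.067335) = -1.918757
  x_3 = 1.067335 - (-1.918757)×(1.067335 - 2.900000)/(-1.918757 - 17.589000)
       = 1.247594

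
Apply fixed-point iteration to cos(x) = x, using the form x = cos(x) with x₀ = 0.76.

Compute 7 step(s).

Equation: cos(x) = x
Fixed-point form: x = cos(x)
x₀ = 0.76

x_1 = g(0.760000) = 0.724836
x_2 = g(0.724836) = 0.748608
x_3 = g(0.748608) = 0.732637
x_4 = g(0.732637) = 0.743413
x_5 = g(0.743413) = 0.736163
x_6 = g(0.736163) = 0.741051
x_7 = g(0.741051) = 0.737760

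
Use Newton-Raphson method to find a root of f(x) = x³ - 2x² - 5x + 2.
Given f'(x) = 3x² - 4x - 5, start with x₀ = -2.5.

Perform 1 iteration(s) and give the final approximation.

f(x) = x³ - 2x² - 5x + 2
f'(x) = 3x² - 4x - 5
x₀ = -2.5

Newton-Raphson formula: x_{n+1} = x_n - f(x_n)/f'(x_n)

Iteration 1:
  f(-2.500000) = -13.625000
  f'(-2.500000) = 23.750000
  x_1 = -2.500000 - (-13.625000)/23.750000 = -1.926316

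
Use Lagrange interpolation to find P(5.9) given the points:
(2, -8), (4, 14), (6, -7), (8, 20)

Lagrange interpolation formula:
P(x) = Σ yᵢ × Lᵢ(x)
where Lᵢ(x) = Π_{j≠i} (x - xⱼ)/(xᵢ - xⱼ)

L_0(5.9) = (5.9 - 4)/(2 - 4) × (5.9 - 6)/(2 - 6) × (5.9 - 8)/(2 - 8) = -0.008312
L_1(5.9) = (5.9 - 2)/(4 - 2) × (5.9 - 6)/(4 - 6) × (5.9 - 8)/(4 - 8) = 0.051187
L_2(5.9) = (5.9 - 2)/(6 - 2) × (5.9 - 4)/(6 - 4) × (5.9 - 8)/(6 - 8) = 0.972563
L_3(5.9) = (5.9 - 2)/(8 - 2) × (5.9 - 4)/(8 - 4) × (5.9 - 6)/(8 - 6) = -0.015437

P(5.9) = (-8)×L_0(5.9) + 14×L_1(5.9) + (-7)×L_2(5.9) + 20×L_3(5.9)
P(5.9) = -6.333563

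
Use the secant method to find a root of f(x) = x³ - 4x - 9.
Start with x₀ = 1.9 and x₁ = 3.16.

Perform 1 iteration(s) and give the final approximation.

f(x) = x³ - 4x - 9
x₀ = 1.9, x₁ = 3.16

Secant formula: x_{n+1} = x_n - f(x_n)(x_n - x_{n-1})/(f(x_n) - f(x_{n-1}))

Iteration 1:
  f(1.900000) = -9.741000
  f(3.160000) = 9.914496
  x_2 = 3.160000 - 9.914496×(3.160000 - 1.900000)/(9.914496 - (-9.741000))
       = 2.524439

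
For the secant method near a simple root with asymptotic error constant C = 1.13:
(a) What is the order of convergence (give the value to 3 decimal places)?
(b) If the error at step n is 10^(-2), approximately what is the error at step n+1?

(a) Secant method has superlinear convergence with order φ = (1+√5)/2 ≈ 1.618.
    This means |e_{n+1}| ≈ C|e_n|^1.618.

(b) With |e_n| = 10^(-2) and C = 1.13:
    |e_{n+1}| ≈ 1.13 × (10^(-2))^1.618 = 1.13 × 10^(-3.24)

(a) ≈ 1.618 (golden ratio); (b) |e_{n+1}| ≈ 6.562e-04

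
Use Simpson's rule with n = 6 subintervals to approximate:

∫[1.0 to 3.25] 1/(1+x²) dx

f(x) = 1/(1+x²)
a = 1.0, b = 3.25, n = 6
h = (b - a)/n = 0.375000

Simpson's rule: (h/3)[f(x₀) + 4f(x₁) + 2f(x₂) + ... + f(xₙ)]

x_0 = 1.0000, f(x_0) = 0.500000, coefficient = 1
x_1 = 1.3750, f(x_1) = 0.345946, coefficient = 4
x_2 = 1.7500, f(x_2) = 0.246154, coefficient = 2
x_3 = 2.1250, f(x_3) = 0.181303, coefficient = 4
x_4 = 2.5000, f(x_4) = 0.137931, coefficient = 2
x_5 = 2.8750, f(x_5) = 0.107926, coefficient = 4
x_6 = 3.2500, f(x_6) = 0.086486, coefficient = 1

I ≈ (0.375000/3) × 3.895356 = 0.486919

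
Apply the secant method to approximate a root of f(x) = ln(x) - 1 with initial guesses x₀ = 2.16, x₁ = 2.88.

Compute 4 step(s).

f(x) = ln(x) - 1
x₀ = 2.16, x₁ = 2.88

Secant formula: x_{n+1} = x_n - f(x_n)(x_n - x_{n-1})/(f(x_n) - f(x_{n-1}))

Iteration 1:
  f(2.160000) = -0.229892
  f(2.880000) = 0.057790
  x_2 = 2.880000 - 0.057790×(2.880000 - 2.160000)/(0.057790 - (-0.229892))
       = 2.735365
Iteration 2:
  f(2.880000) = 0.057790
  f(2.735365) = 0.006265
  x_3 = 2.735365 - 0.006265×(2.735365 - 2.880000)/(0.006265 - 0.057790)
       = 2.717779
Iteration 3:
  f(2.735365) = 0.006265
  f(2.717779) = -0.000185
  x_4 = 2.717779 - (-0.000185)×(2.717779 - 2.735365)/(-0.000185 - 0.006265)
       = 2.718283
Iteration 4:
  f(2.717779) = -0.000185
  f(2.718283) = 0.000001
  x_5 = 2.718283 - 0.000001×(2.718283 - 2.717779)/(0.000001 - (-0.000185))
       = 2.718282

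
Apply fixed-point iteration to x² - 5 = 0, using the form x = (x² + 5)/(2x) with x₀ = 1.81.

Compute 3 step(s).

Equation: x² - 5 = 0
Fixed-point form: x = (x² + 5)/(2x)
x₀ = 1.81

x_1 = g(1.810000) = 2.286215
x_2 = g(2.286215) = 2.236618
x_3 = g(2.236618) = 2.236068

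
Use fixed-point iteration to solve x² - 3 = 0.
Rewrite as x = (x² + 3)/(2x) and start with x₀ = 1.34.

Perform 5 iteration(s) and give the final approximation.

Equation: x² - 3 = 0
Fixed-point form: x = (x² + 3)/(2x)
x₀ = 1.34

x_1 = g(1.340000) = 1.789403
x_2 = g(1.789403) = 1.732970
x_3 = g(1.732970) = 1.732051
x_4 = g(1.732051) = 1.732051
x_5 = g(1.732051) = 1.732051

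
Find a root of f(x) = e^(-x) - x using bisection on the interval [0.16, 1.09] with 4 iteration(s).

f(x) = e^(-x) - x
Initial interval: [0.16, 1.09]

Iteration 1:
  c_1 = (0.160000 + 1.090000)/2 = 0.625000
  f(c_1) = f(0.625000) = -0.089739
  f(a) × f(c) < 0, new interval: [0.160000, 0.625000]
Iteration 2:
  c_2 = (0.160000 + 0.625000)/2 = 0.392500
  f(c_2) = f(0.392500) = 0.282866
  f(a) × f(c) ≥ 0, new interval: [0.392500, 0.625000]
Iteration 3:
  c_3 = (0.392500 + 0.625000)/2 = 0.508750
  f(c_3) = f(0.508750) = 0.092497
  f(a) × f(c) ≥ 0, new interval: [0.508750, 0.625000]
Iteration 4:
  c_4 = (0.508750 + 0.625000)/2 = 0.566875
  f(c_4) = f(0.566875) = 0.000420
  f(a) × f(c) ≥ 0, new interval: [0.566875, 0.625000]

After 4 iteration(s), the approximation is c_4 = 0.566875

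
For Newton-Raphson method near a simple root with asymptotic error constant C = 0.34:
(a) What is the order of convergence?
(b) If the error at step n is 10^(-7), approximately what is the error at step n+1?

(a) Newton-Raphson has quadratic (order 2) convergence near simple roots.
    This means |e_{n+1}| ≈ C|e_n|².

(b) With |e_n| = 10^(-7) and C = 0.34:
    |e_{n+1}| ≈ 0.34 × (10^(-7))² = 0.34 × 10^(-14)

(a) 2 (quadratic); (b) |e_{n+1}| ≈ 3.400e-15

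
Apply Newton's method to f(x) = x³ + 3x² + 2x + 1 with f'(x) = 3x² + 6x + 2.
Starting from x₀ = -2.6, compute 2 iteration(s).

f(x) = x³ + 3x² + 2x + 1
f'(x) = 3x² + 6x + 2
x₀ = -2.6

Newton-Raphson formula: x_{n+1} = x_n - f(x_n)/f'(x_n)

Iteration 1:
  f(-2.600000) = -1.496000
  f'(-2.600000) = 6.680000
  x_1 = -2.600000 - (-1.496000)/6.680000 = -2.376048
Iteration 2:
  f(-2.376048) = -0.229510
  f'(-2.376048) = 4.680524
  x_2 = -2.376048 - (-0.229510)/4.680524 = -2.327013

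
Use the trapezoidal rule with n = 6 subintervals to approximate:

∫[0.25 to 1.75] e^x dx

f(x) = e^x
a = 0.25, b = 1.75, n = 6
h = (b - a)/n = 0.250000

Trapezoidal rule: (h/2)[f(x₀) + 2f(x₁) + 2f(x₂) + ... + f(xₙ)]

x_0 = 0.2500, f(x_0) = 1.284025, coefficient = 1
x_1 = 0.5000, f(x_1) = 1.648721, coefficient = 2
x_2 = 0.7500, f(x_2) = 2.117000, coefficient = 2
x_3 = 1.0000, f(x_3) = 2.718282, coefficient = 2
x_4 = 1.2500, f(x_4) = 3.490343, coefficient = 2
x_5 = 1.5000, f(x_5) = 4.481689, coefficient = 2
x_6 = 1.7500, f(x_6) = 5.754603, coefficient = 1

I ≈ (0.250000/2) × 35.950698 = 4.493837
Exact value: 4.470577
Error: 0.023260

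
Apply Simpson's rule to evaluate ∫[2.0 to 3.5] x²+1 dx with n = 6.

f(x) = x²+1
a = 2.0, b = 3.5, n = 6
h = (b - a)/n = 0.250000

Simpson's rule: (h/3)[f(x₀) + 4f(x₁) + 2f(x₂) + ... + f(xₙ)]

x_0 = 2.0000, f(x_0) = 5.000000, coefficient = 1
x_1 = 2.2500, f(x_1) = 6.062500, coefficient = 4
x_2 = 2.5000, f(x_2) = 7.250000, coefficient = 2
x_3 = 2.7500, f(x_3) = 8.562500, coefficient = 4
x_4 = 3.0000, f(x_4) = 10.000000, coefficient = 2
x_5 = 3.2500, f(x_5) = 11.562500, coefficient = 4
x_6 = 3.5000, f(x_6) = 13.250000, coefficient = 1

I ≈ (0.250000/3) × 157.500000 = 13.125000
Exact value: 13.125000
Error: 0.000000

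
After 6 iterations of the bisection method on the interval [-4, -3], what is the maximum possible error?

Bisection error bound: |error| ≤ (b-a)/2^n
|error| ≤ (-3 - (-4))/2^6 = 1/2^6
|error| ≤ 0.0156250000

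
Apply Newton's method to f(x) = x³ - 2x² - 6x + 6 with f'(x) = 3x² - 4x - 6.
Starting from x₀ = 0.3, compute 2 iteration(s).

f(x) = x³ - 2x² - 6x + 6
f'(x) = 3x² - 4x - 6
x₀ = 0.3

Newton-Raphson formula: x_{n+1} = x_n - f(x_n)/f'(x_n)

Iteration 1:
  f(0.300000) = 4.047000
  f'(0.300000) = -6.930000
  x_1 = 0.300000 - 4.047000/(-6.930000) = 0.883983
Iteration 2:
  f(0.883983) = -0.175980
  f'(0.883983) = -7.191655
  x_2 = 0.883983 - (-0.175980)/(-7.191655) = 0.859513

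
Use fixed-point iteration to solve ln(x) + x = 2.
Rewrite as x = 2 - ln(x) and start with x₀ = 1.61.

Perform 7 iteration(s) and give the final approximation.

Equation: ln(x) + x = 2
Fixed-point form: x = 2 - ln(x)
x₀ = 1.61

x_1 = g(1.610000) = 1.523766
x_2 = g(1.523766) = 1.578815
x_3 = g(1.578815) = 1.543325
x_4 = g(1.543325) = 1.566061
x_5 = g(1.566061) = 1.551437
x_6 = g(1.551437) = 1.560819
x_7 = g(1.560819) = 1.554790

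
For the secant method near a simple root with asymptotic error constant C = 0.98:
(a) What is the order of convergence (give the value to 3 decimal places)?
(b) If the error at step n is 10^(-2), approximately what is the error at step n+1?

(a) Secant method has superlinear convergence with order φ = (1+√5)/2 ≈ 1.618.
    This means |e_{n+1}| ≈ C|e_n|^1.618.

(b) With |e_n| = 10^(-2) and C = 0.98:
    |e_{n+1}| ≈ 0.98 × (10^(-2))^1.618 = 0.98 × 10^(-3.24)

(a) ≈ 1.618 (golden ratio); (b) |e_{n+1}| ≈ 5.691e-04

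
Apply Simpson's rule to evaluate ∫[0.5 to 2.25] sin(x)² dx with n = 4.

f(x) = sin(x)²
a = 0.5, b = 2.25, n = 4
h = (b - a)/n = 0.437500

Simpson's rule: (h/3)[f(x₀) + 4f(x₁) + 2f(x₂) + ... + f(xₙ)]

x_0 = 0.5000, f(x_0) = 0.229849, coefficient = 1
x_1 = 0.9375, f(x_1) = 0.649767, coefficient = 4
x_2 = 1.3750, f(x_2) = 0.962151, coefficient = 2
x_3 = 1.8125, f(x_3) = 0.942708, coefficient = 4
x_4 = 2.2500, f(x_4) = 0.605398, coefficient = 1

I ≈ (0.437500/3) × 9.129449 = 1.331378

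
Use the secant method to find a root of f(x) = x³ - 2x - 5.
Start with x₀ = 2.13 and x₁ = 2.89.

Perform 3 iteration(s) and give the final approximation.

f(x) = x³ - 2x - 5
x₀ = 2.13, x₁ = 2.89

Secant formula: x_{n+1} = x_n - f(x_n)(x_n - x_{n-1})/(f(x_n) - f(x_{n-1}))

Iteration 1:
  f(2.130000) = 0.403597
  f(2.890000) = 13.357569
  x_2 = 2.890000 - 13.357569×(2.890000 - 2.130000)/(13.357569 - 0.403597)
       = 2.106321
Iteration 2:
  f(2.890000) = 13.357569
  f(2.106321) = 0.132240
  x_3 = 2.106321 - 0.132240×(2.106321 - 2.890000)/(0.132240 - 13.357569)
       = 2.098485
Iteration 3:
  f(2.106321) = 0.132240
  f(2.098485) = 0.044004
  x_4 = 2.098485 - 0.044004×(2.098485 - 2.106321)/(0.044004 - 0.132240)
       = 2.094577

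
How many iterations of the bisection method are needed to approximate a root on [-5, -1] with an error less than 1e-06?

We need (b-a)/2^n ≤ 1e-06
(-1 - (-5))/2^n ≤ 1e-06
4/2^n ≤ 1e-06
2^n ≥ 4000000
n ≥ log₂(4000000) = 21.93
n ≥ 22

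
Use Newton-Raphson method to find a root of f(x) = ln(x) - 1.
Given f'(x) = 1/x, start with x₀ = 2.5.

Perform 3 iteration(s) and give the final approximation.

f(x) = ln(x) - 1
f'(x) = 1/x
x₀ = 2.5

Newton-Raphson formula: x_{n+1} = x_n - f(x_n)/f'(x_n)

Iteration 1:
  f(2.500000) = -0.083709
  f'(2.500000) = 0.400000
  x_1 = 2.500000 - (-0.083709)/0.400000 = 2.709273
Iteration 2:
  f(2.709273) = -0.003320
  f'(2.709273) = 0.369103
  x_2 = 2.709273 - (-0.003320)/0.369103 = 2.718267
Iteration 3:
  f(2.718267) = -0.000005
  f'(2.718267) = 0.367881
  x_3 = 2.718267 - (-0.000005)/0.367881 = 2.718282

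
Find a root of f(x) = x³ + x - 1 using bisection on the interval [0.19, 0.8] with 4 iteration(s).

f(x) = x³ + x - 1
Initial interval: [0.19, 0.8]

Iteration 1:
  c_1 = (0.190000 + 0.800000)/2 = 0.495000
  f(c_1) = f(0.495000) = -0.383713
  f(a) × f(c) ≥ 0, new interval: [0.495000, 0.800000]
Iteration 2:
  c_2 = (0.495000 + 0.800000)/2 = 0.647500
  f(c_2) = f(0.647500) = -0.081032
  f(a) × f(c) ≥ 0, new interval: [0.647500, 0.800000]
Iteration 3:
  c_3 = (0.647500 + 0.800000)/2 = 0.723750
  f(c_3) = f(0.723750) = 0.102860
  f(a) × f(c) < 0, new interval: [0.647500, 0.723750]
Iteration 4:
  c_4 = (0.647500 + 0.723750)/2 = 0.685625
  f(c_4) = f(0.685625) = 0.007925
  f(a) × f(c) < 0, new interval: [0.647500, 0.685625]

After 4 iteration(s), the approximation is c_4 = 0.685625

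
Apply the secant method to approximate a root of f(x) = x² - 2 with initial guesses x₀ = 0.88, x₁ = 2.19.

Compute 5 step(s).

f(x) = x² - 2
x₀ = 0.88, x₁ = 2.19

Secant formula: x_{n+1} = x_n - f(x_n)(x_n - x_{n-1})/(f(x_n) - f(x_{n-1}))

Iteration 1:
  f(0.880000) = -1.225600
  f(2.190000) = 2.796100
  x_2 = 2.190000 - 2.796100×(2.190000 - 0.880000)/(2.796100 - (-1.225600))
       = 1.279218
Iteration 2:
  f(2.190000) = 2.796100
  f(1.279218) = -0.363601
  x_3 = 1.279218 - (-0.363601)×(1.279218 - 2.190000)/(-0.363601 - 2.796100)
       = 1.384026
Iteration 3:
  f(1.279218) = -0.363601
  f(1.384026) = -0.084472
  x_4 = 1.384026 - (-0.084472)×(1.384026 - 1.279218)/(-0.084472 - (-0.363601))
       = 1.415744
Iteration 4:
  f(1.384026) = -0.084472
  f(1.415744) = 0.004330
  x_5 = 1.415744 - 0.004330×(1.415744 - 1.384026)/(0.004330 - (-0.084472))
       = 1.414197
Iteration 5:
  f(1.415744) = 0.004330
  f(1.414197) = -0.000047
  x_6 = 1.414197 - (-0.000047)×(1.414197 - 1.415744)/(-0.000047 - 0.004330)
       = 1.414214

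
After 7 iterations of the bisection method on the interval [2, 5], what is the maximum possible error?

Bisection error bound: |error| ≤ (b-a)/2^n
|error| ≤ (5 - 2)/2^7 = 3/2^7
|error| ≤ 0.0234375000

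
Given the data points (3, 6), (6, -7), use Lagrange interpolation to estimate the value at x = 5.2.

Lagrange interpolation formula:
P(x) = Σ yᵢ × Lᵢ(x)
where Lᵢ(x) = Π_{j≠i} (x - xⱼ)/(xᵢ - xⱼ)

L_0(5.2) = (5.2 - 6)/(3 - 6) = 0.266667
L_1(5.2) = (5.2 - 3)/(6 - 3) = 0.733333

P(5.2) = 6×L_0(5.2) + (-7)×L_1(5.2)
P(5.2) = -3.533333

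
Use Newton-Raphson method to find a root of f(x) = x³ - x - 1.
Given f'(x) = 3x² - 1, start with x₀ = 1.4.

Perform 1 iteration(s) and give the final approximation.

f(x) = x³ - x - 1
f'(x) = 3x² - 1
x₀ = 1.4

Newton-Raphson formula: x_{n+1} = x_n - f(x_n)/f'(x_n)

Iteration 1:
  f(1.400000) = 0.344000
  f'(1.400000) = 4.880000
  x_1 = 1.400000 - 0.344000/4.880000 = 1.329508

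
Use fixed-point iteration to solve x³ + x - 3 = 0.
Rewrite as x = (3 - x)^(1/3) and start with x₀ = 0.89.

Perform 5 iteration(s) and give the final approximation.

Equation: x³ + x - 3 = 0
Fixed-point form: x = (3 - x)^(1/3)
x₀ = 0.89

x_1 = g(0.890000) = 1.282609
x_2 = g(1.282609) = 1.197539
x_3 = g(1.197539) = 1.216994
x_4 = g(1.216994) = 1.212600
x_5 = g(1.212600) = 1.213595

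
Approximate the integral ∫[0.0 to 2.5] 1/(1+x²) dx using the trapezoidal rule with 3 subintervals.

f(x) = 1/(1+x²)
a = 0.0, b = 2.5, n = 3
h = (b - a)/n = 0.833333

Trapezoidal rule: (h/2)[f(x₀) + 2f(x₁) + 2f(x₂) + ... + f(xₙ)]

x_0 = 0.0000, f(x_0) = 1.000000, coefficient = 1
x_1 = 0.8333, f(x_1) = 0.590164, coefficient = 2
x_2 = 1.6667, f(x_2) = 0.264706, coefficient = 2
x_3 = 2.5000, f(x_3) = 0.137931, coefficient = 1

I ≈ (0.833333/2) × 2.847671 = 1.186529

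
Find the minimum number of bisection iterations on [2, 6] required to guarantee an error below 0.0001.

We need (b-a)/2^n ≤ 0.0001
(6 - 2)/2^n ≤ 0.0001
4/2^n ≤ 0.0001
2^n ≥ 40000
n ≥ log₂(40000) = 15.29
n ≥ 16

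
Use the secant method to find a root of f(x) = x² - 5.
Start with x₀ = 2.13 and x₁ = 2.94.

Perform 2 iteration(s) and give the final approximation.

f(x) = x² - 5
x₀ = 2.13, x₁ = 2.94

Secant formula: x_{n+1} = x_n - f(x_n)(x_n - x_{n-1})/(f(x_n) - f(x_{n-1}))

Iteration 1:
  f(2.130000) = -0.463100
  f(2.940000) = 3.643600
  x_2 = 2.940000 - 3.643600×(2.940000 - 2.130000)/(3.643600 - (-0.463100))
       = 2.221341
Iteration 2:
  f(2.940000) = 3.643600
  f(2.221341) = -0.065643
  x_3 = 2.221341 - (-0.065643)×(2.221341 - 2.940000)/(-0.065643 - 3.643600)
       = 2.234059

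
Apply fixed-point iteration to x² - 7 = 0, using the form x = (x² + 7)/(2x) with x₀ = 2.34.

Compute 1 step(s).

Equation: x² - 7 = 0
Fixed-point form: x = (x² + 7)/(2x)
x₀ = 2.34

x_1 = g(2.340000) = 2.665726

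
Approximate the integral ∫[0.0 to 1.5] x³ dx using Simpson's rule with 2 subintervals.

f(x) = x³
a = 0.0, b = 1.5, n = 2
h = (b - a)/n = 0.750000

Simpson's rule: (h/3)[f(x₀) + 4f(x₁) + 2f(x₂) + ... + f(xₙ)]

x_0 = 0.0000, f(x_0) = 0.000000, coefficient = 1
x_1 = 0.7500, f(x_1) = 0.421875, coefficient = 4
x_2 = 1.5000, f(x_2) = 3.375000, coefficient = 1

I ≈ (0.750000/3) × 5.062500 = 1.265625
Exact value: 1.265625
Error: 0.000000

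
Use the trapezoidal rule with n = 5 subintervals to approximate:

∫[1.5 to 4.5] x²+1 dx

f(x) = x²+1
a = 1.5, b = 4.5, n = 5
h = (b - a)/n = 0.600000

Trapezoidal rule: (h/2)[f(x₀) + 2f(x₁) + 2f(x₂) + ... + f(xₙ)]

x_0 = 1.5000, f(x_0) = 3.250000, coefficient = 1
x_1 = 2.1000, f(x_1) = 5.410000, coefficient = 2
x_2 = 2.7000, f(x_2) = 8.290000, coefficient = 2
x_3 = 3.3000, f(x_3) = 11.890000, coefficient = 2
x_4 = 3.9000, f(x_4) = 16.210000, coefficient = 2
x_5 = 4.5000, f(x_5) = 21.250000, coefficient = 1

I ≈ (0.600000/2) × 108.100000 = 32.430000
Exact value: 32.250000
Error: 0.180000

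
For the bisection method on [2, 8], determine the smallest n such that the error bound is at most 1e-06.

We need (b-a)/2^n ≤ 1e-06
(8 - 2)/2^n ≤ 1e-06
6/2^n ≤ 1e-06
2^n ≥ 6000000
n ≥ log₂(6000000) = 22.52
n ≥ 23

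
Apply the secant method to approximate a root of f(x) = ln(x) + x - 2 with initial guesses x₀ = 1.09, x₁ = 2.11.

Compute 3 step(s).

f(x) = ln(x) + x - 2
x₀ = 1.09, x₁ = 2.11

Secant formula: x_{n+1} = x_n - f(x_n)(x_n - x_{n-1})/(f(x_n) - f(x_{n-1}))

Iteration 1:
  f(1.090000) = -0.823822
  f(2.110000) = 0.856688
  x_2 = 2.110000 - 0.856688×(2.110000 - 1.090000)/(0.856688 - (-0.823822))
       = 1.590026
Iteration 2:
  f(2.110000) = 0.856688
  f(1.590026) = 0.053776
  x_3 = 1.590026 - 0.053776×(1.590026 - 2.110000)/(0.053776 - 0.856688)
       = 1.555200
Iteration 3:
  f(1.590026) = 0.053776
  f(1.555200) = -0.003196
  x_4 = 1.555200 - (-0.003196)×(1.555200 - 1.590026)/(-0.003196 - 0.053776)
       = 1.557154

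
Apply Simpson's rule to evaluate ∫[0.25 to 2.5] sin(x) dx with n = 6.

f(x) = sin(x)
a = 0.25, b = 2.5, n = 6
h = (b - a)/n = 0.375000

Simpson's rule: (h/3)[f(x₀) + 4f(x₁) + 2f(x₂) + ... + f(xₙ)]

x_0 = 0.2500, f(x_0) = 0.247404, coefficient = 1
x_1 = 0.6250, f(x_1) = 0.585097, coefficient = 4
x_2 = 1.0000, f(x_2) = 0.841471, coefficient = 2
x_3 = 1.3750, f(x_3) = 0.980893, coefficient = 4
x_4 = 1.7500, f(x_4) = 0.983986, coefficient = 2
x_5 = 2.1250, f(x_5) = 0.850320, coefficient = 4
x_6 = 2.5000, f(x_6) = 0.598472, coefficient = 1

I ≈ (0.375000/3) × 14.162030 = 1.770254
Exact value: 1.770056
Error: 0.000198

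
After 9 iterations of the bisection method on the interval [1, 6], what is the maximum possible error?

Bisection error bound: |error| ≤ (b-a)/2^n
|error| ≤ (6 - 1)/2^9 = 5/2^9
|error| ≤ 0.0097656250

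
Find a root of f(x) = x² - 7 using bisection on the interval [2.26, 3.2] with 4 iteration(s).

f(x) = x² - 7
Initial interval: [2.26, 3.2]

Iteration 1:
  c_1 = (2.260000 + 3.200000)/2 = 2.730000
  f(c_1) = f(2.730000) = 0.452900
  f(a) × f(c) < 0, new interval: [2.260000, 2.730000]
Iteration 2:
  c_2 = (2.260000 + 2.730000)/2 = 2.495000
  f(c_2) = f(2.495000) = -0.774975
  f(a) × f(c) ≥ 0, new interval: [2.495000, 2.730000]
Iteration 3:
  c_3 = (2.495000 + 2.730000)/2 = 2.612500
  f(c_3) = f(2.612500) = -0.174844
  f(a) × f(c) ≥ 0, new interval: [2.612500, 2.730000]
Iteration 4:
  c_4 = (2.612500 + 2.730000)/2 = 2.671250
  f(c_4) = f(2.671250) = 0.135577
  f(a) × f(c) < 0, new interval: [2.612500, 2.671250]

After 4 iteration(s), the approximation is c_4 = 2.671250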